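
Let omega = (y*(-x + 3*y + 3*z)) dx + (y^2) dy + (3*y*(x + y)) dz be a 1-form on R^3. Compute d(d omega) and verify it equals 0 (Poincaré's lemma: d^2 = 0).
d(d omega) = 0

Step 1: d omega = sum_{i<j} (∂f_j/∂x_i - ∂f_i/∂x_j) dx_i ∧ dx_j:
  coeff of dx ∧ dy: x - 6*y - 3*z
  coeff of dx ∧ dz: 0
  coeff of dy ∧ dz: 3*x + 6*y
Step 2: Apply d again to each 2-form coefficient. The only possible 3-form in R^3 is dx ∧ dy ∧ dz, with coefficient
  ∂(coeff of dy∧dz)/∂x - ∂(coeff of dx∧dz)/∂y + ∂(coeff of dx∧dy)/∂z
  = ∂/∂x (3*x + 6*y) - ∂/∂y (0) + ∂/∂z (x - 6*y - 3*z).
Each of these terms simplifies to sums of mixed partials that cancel in pairs. The result is 0 (by equality of mixed partials for smooth functions — Schwarz / Clairaut).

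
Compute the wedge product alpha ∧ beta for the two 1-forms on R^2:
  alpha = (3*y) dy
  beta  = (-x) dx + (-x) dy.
alpha ∧ beta = (3*x*y) dx ∧ dy

Distribute the wedge, using dx_i ∧ dx_j = -dx_j ∧ dx_i and dx_i ∧ dx_i = 0. For each pair (i, j) with i < j, the coefficient of dx_i ∧ dx_j in alpha ∧ beta is (alpha_i * beta_j - alpha_j * beta_i). Collecting: alpha ∧ beta = (3*x*y) dx ∧ dy.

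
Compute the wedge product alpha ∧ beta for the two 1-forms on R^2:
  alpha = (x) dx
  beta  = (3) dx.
alpha ∧ beta = 0

Distribute the wedge, using dx_i ∧ dx_j = -dx_j ∧ dx_i and dx_i ∧ dx_i = 0. For each pair (i, j) with i < j, the coefficient of dx_i ∧ dx_j in alpha ∧ beta is (alpha_i * beta_j - alpha_j * beta_i). Collecting: alpha ∧ beta = 0.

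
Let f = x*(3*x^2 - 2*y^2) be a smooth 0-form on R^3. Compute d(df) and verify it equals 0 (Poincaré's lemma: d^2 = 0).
d(df) = 0

Step 1: df = sum_i (∂f/∂x_i) dx_i = (9*x^2 - 2*y^2) dx + (-4*x*y) dy + (0) dz.
Step 2: Apply d again. Using the 1-form formula, the coefficient of dx ∧ dy in d(df) is ∂^2 f/∂x ∂y - ∂^2 f/∂y ∂x = (-4*y) - (-4*y) = 0 (equality of mixed partials for smooth f).
Similarly for dx ∧ dz and dy ∧ dz — all coefficients vanish. So d(df) = 0.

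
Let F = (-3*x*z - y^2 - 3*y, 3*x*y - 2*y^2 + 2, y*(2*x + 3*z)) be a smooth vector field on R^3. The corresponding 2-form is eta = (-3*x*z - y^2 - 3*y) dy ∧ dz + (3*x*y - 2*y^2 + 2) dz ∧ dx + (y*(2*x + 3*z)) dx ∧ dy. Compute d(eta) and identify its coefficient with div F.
d(eta) = (3*x - y - 3*z) dx ∧ dy ∧ dz; div F = 3*x - y - 3*z

For a 2-form in R^3 of the form above, applying d gives a 3-form with coefficient ∂P/∂x + ∂Q/∂y + ∂R/∂z:
  ∂P/∂x = -3*z
  ∂Q/∂y = 3*x - 4*y
  ∂R/∂z = 3*y
Sum = 3*x - y - 3*z, which is exactly div F.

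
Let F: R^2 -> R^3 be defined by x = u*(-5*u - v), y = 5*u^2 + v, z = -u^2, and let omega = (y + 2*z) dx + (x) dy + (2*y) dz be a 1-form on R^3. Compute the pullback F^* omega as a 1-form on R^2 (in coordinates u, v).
F^* omega = (-100*u^3 - 13*u^2*v - 14*u*v - v^2) du + (u*(-3*u^2 - 5*u - 2*v)) dv

Using F^*(f dg) = (f ∘ F) d(g ∘ F), substitute each coordinate x_i by F_i(u, v) in f_i, and replace dx_i by d F_i = (∂F_i/∂u) du + (∂F_i/∂v) dv.
  For the x component: f_1(F) = 3*u^2 + v; d F_1 = (-10*u - v) du + (-u) dv
  For the y component: f_2(F) = u*(-5*u - v); d F_2 = (10*u) du + (1) dv
  For the z component: f_3(F) = 10*u^2 + 2*v; d F_3 = (-2*u) du + (0) dv
Combining and collecting du, dv coefficients:
  coeff of du: -100*u^3 - 13*u^2*v - 14*u*v - v^2
  coeff of dv: u*(-3*u^2 - 5*u - 2*v)
F^* omega = (-100*u^3 - 13*u^2*v - 14*u*v - v^2) du + (u*(-3*u^2 - 5*u - 2*v)) dv.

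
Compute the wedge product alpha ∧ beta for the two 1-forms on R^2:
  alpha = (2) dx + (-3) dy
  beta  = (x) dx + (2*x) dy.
alpha ∧ beta = (7*x) dx ∧ dy

Distribute the wedge, using dx_i ∧ dx_j = -dx_j ∧ dx_i and dx_i ∧ dx_i = 0. For each pair (i, j) with i < j, the coefficient of dx_i ∧ dx_j in alpha ∧ beta is (alpha_i * beta_j - alpha_j * beta_i). Collecting: alpha ∧ beta = (7*x) dx ∧ dy.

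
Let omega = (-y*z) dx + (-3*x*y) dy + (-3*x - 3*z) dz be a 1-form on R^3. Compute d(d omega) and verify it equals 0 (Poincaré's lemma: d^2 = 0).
d(d omega) = 0

Step 1: d omega = sum_{i<j} (∂f_j/∂x_i - ∂f_i/∂x_j) dx_i ∧ dx_j:
  coeff of dx ∧ dy: -3*y + z
  coeff of dx ∧ dz: y - 3
  coeff of dy ∧ dz: 0
Step 2: Apply d again to each 2-form coefficient. The only possible 3-form in R^3 is dx ∧ dy ∧ dz, with coefficient
  ∂(coeff of dy∧dz)/∂x - ∂(coeff of dx∧dz)/∂y + ∂(coeff of dx∧dy)/∂z
  = ∂/∂x (0) - ∂/∂y (y - 3) + ∂/∂z (-3*y + z).
Each of these terms simplifies to sums of mixed partials that cancel in pairs. The result is 0 (by equality of mixed partials for smooth functions — Schwarz / Clairaut).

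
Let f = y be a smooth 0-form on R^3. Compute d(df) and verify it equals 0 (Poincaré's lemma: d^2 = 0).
d(df) = 0

Step 1: df = sum_i (∂f/∂x_i) dx_i = (0) dx + (1) dy + (0) dz.
Step 2: Apply d again. Using the 1-form formula, the coefficient of dx ∧ dy in d(df) is ∂^2 f/∂x ∂y - ∂^2 f/∂y ∂x = (0) - (0) = 0 (equality of mixed partials for smooth f).
Similarly for dx ∧ dz and dy ∧ dz — all coefficients vanish. So d(df) = 0.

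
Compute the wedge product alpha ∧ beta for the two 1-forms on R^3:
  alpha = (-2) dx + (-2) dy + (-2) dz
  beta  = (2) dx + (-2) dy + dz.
alpha ∧ beta = (8) dx ∧ dy + (2) dx ∧ dz + (-6) dy ∧ dz

Distribute the wedge, using dx_i ∧ dx_j = -dx_j ∧ dx_i and dx_i ∧ dx_i = 0. For each pair (i, j) with i < j, the coefficient of dx_i ∧ dx_j in alpha ∧ beta is (alpha_i * beta_j - alpha_j * beta_i). Collecting: alpha ∧ beta = (8) dx ∧ dy + (2) dx ∧ dz + (-6) dy ∧ dz.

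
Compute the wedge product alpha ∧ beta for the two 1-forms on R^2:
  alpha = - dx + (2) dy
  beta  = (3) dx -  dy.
alpha ∧ beta = (-5) dx ∧ dy

Distribute the wedge, using dx_i ∧ dx_j = -dx_j ∧ dx_i and dx_i ∧ dx_i = 0. For each pair (i, j) with i < j, the coefficient of dx_i ∧ dx_j in alpha ∧ beta is (alpha_i * beta_j - alpha_j * beta_i). Collecting: alpha ∧ beta = (-5) dx ∧ dy.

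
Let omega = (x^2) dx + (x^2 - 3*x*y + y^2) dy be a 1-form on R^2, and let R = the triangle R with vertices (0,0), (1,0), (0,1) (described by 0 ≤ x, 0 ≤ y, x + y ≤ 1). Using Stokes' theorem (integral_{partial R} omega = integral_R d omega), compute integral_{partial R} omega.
integral_(partial R) omega = -1/6

Stokes: integral_partial_R omega = integral_R d omega with d omega = (∂Q/∂x - ∂P/∂y) dx ∧ dy.
  ∂Q/∂x = 2*x - 3*y
  ∂P/∂y = 0
  integrand = ∂Q/∂x - ∂P/∂y = 2*x - 3*y.
Integrating over R: integral_0^1 integral_0^{1-x} (2*x - 3*y) dy dx = -1/6.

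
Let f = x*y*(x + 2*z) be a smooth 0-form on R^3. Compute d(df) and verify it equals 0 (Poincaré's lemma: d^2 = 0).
d(df) = 0

Step 1: df = sum_i (∂f/∂x_i) dx_i = (2*y*(x + z)) dx + (x*(x + 2*z)) dy + (2*x*y) dz.
Step 2: Apply d again. Using the 1-form formula, the coefficient of dx ∧ dy in d(df) is ∂^2 f/∂x ∂y - ∂^2 f/∂y ∂x = (2*x + 2*z) - (2*x + 2*z) = 0 (equality of mixed partials for smooth f).
Similarly for dx ∧ dz and dy ∧ dz — all coefficients vanish. So d(df) = 0.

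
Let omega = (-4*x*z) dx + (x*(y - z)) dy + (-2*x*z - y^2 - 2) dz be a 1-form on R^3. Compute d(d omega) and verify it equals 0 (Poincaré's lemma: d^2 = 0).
d(d omega) = 0

Step 1: d omega = sum_{i<j} (∂f_j/∂x_i - ∂f_i/∂x_j) dx_i ∧ dx_j:
  coeff of dx ∧ dy: y - z
  coeff of dx ∧ dz: 4*x - 2*z
  coeff of dy ∧ dz: x - 2*y
Step 2: Apply d again to each 2-form coefficient. The only possible 3-form in R^3 is dx ∧ dy ∧ dz, with coefficient
  ∂(coeff of dy∧dz)/∂x - ∂(coeff of dx∧dz)/∂y + ∂(coeff of dx∧dy)/∂z
  = ∂/∂x (x - 2*y) - ∂/∂y (4*x - 2*z) + ∂/∂z (y - z).
Each of these terms simplifies to sums of mixed partials that cancel in pairs. The result is 0 (by equality of mixed partials for smooth functions — Schwarz / Clairaut).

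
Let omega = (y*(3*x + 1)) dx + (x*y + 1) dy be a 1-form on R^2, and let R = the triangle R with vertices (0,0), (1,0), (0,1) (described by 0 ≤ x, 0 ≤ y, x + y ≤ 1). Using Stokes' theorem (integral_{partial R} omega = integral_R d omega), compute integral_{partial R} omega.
integral_(partial R) omega = -5/6

Stokes: integral_partial_R omega = integral_R d omega with d omega = (∂Q/∂x - ∂P/∂y) dx ∧ dy.
  ∂Q/∂x = y
  ∂P/∂y = 3*x + 1
  integrand = ∂Q/∂x - ∂P/∂y = -3*x + y - 1.
Integrating over R: integral_0^1 integral_0^{1-x} (-3*x + y - 1) dy dx = -5/6.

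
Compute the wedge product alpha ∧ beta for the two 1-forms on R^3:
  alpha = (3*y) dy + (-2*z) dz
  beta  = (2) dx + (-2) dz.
alpha ∧ beta = (-6*y) dx ∧ dy + (-6*y) dy ∧ dz + (4*z) dx ∧ dz

Distribute the wedge, using dx_i ∧ dx_j = -dx_j ∧ dx_i and dx_i ∧ dx_i = 0. For each pair (i, j) with i < j, the coefficient of dx_i ∧ dx_j in alpha ∧ beta is (alpha_i * beta_j - alpha_j * beta_i). Collecting: alpha ∧ beta = (-6*y) dx ∧ dy + (-6*y) dy ∧ dz + (4*z) dx ∧ dz.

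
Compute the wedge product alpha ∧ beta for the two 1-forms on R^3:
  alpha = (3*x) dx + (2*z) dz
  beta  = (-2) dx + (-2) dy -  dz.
alpha ∧ beta = (-6*x) dx ∧ dy + (-3*x + 4*z) dx ∧ dz + (4*z) dy ∧ dz

Distribute the wedge, using dx_i ∧ dx_j = -dx_j ∧ dx_i and dx_i ∧ dx_i = 0. For each pair (i, j) with i < j, the coefficient of dx_i ∧ dx_j in alpha ∧ beta is (alpha_i * beta_j - alpha_j * beta_i). Collecting: alpha ∧ beta = (-6*x) dx ∧ dy + (-3*x + 4*z) dx ∧ dz + (4*z) dy ∧ dz.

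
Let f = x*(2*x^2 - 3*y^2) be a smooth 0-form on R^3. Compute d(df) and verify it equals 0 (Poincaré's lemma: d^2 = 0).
d(df) = 0

Step 1: df = sum_i (∂f/∂x_i) dx_i = (6*x^2 - 3*y^2) dx + (-6*x*y) dy + (0) dz.
Step 2: Apply d again. Using the 1-form formula, the coefficient of dx ∧ dy in d(df) is ∂^2 f/∂x ∂y - ∂^2 f/∂y ∂x = (-6*y) - (-6*y) = 0 (equality of mixed partials for smooth f).
Similarly for dx ∧ dz and dy ∧ dz — all coefficients vanish. So d(df) = 0.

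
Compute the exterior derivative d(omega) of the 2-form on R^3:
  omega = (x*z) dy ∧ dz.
d(omega) = (z) dx ∧ dy ∧ dz

For a 2-form omega = sum_{i<j} g_{ij} dx_i ∧ dx_j, the exterior derivative is
  d(omega) = sum_{i<j} d(g_{ij}) ∧ dx_i ∧ dx_j = sum_{i<j, k} (∂g_{ij}/∂x_k) dx_k ∧ dx_i ∧ dx_j.
Expand each term, using dx_k ∧ dx_i ∧ dx_j = sgn(permutation) dx_{(a)} ∧ dx_{(b)} ∧ dx_{(c)} with (a < b < c) sorted:
  d(x*z) includes (∂/∂x)(x*z) dx = (z) dx, which multiplied by dy ∧ dz gives (z) dx ∧ dy ∧ dz
Collecting like 3-forms: d(omega) = (z) dx ∧ dy ∧ dz.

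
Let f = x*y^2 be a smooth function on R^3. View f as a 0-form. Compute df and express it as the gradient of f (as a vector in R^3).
df = (y^2) dx + (2*x*y) dy + (0) dz; grad f = (y^2, 2*x*y, 0)

For a 0-form f, d f = (∂f/∂x) dx + (∂f/∂y) dy + (∂f/∂z) dz. The components of the vector representation are exactly the entries of grad f in Cartesian coordinates:
  ∂f/∂x = y^2
  ∂f/∂y = 2*x*y
  ∂f/∂z = 0.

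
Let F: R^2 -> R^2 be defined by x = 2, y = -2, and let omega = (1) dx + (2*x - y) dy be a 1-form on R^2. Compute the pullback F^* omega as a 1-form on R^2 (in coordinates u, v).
F^* omega = 0

Using F^*(f dg) = (f ∘ F) d(g ∘ F), substitute each coordinate x_i by F_i(u, v) in f_i, and replace dx_i by d F_i = (∂F_i/∂u) du + (∂F_i/∂v) dv.
  For the x component: f_1(F) = 1; d F_1 = (0) du + (0) dv
  For the y component: f_2(F) = 6; d F_2 = (0) du + (0) dv
Combining and collecting du, dv coefficients:
  coeff of du: 0
  coeff of dv: 0
F^* omega = 0.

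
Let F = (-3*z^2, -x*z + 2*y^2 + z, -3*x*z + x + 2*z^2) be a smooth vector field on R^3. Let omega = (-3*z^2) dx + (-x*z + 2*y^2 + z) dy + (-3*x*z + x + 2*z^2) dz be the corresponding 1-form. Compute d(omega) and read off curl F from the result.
d(omega) = (x - 1) dy ∧ dz + (-3*z - 1) dz ∧ dx + (-z) dx ∧ dy; curl F = (x - 1, -3*z - 1, -z)

d omega = sum_{i<j} (∂f_j/∂x_i - ∂f_i/∂x_j) dx_i ∧ dx_j. Under the identification (dy ∧ dz, dz ∧ dx, dx ∧ dy) ↔ (e_x, e_y, e_z), the coefficients are exactly the components of curl F. Compute:
  ∂R/∂y - ∂Q/∂z = (0) - (1 - x) = x - 1
  ∂P/∂z - ∂R/∂x = (-6*z) - (1 - 3*z) = -3*z - 1
  ∂Q/∂x - ∂P/∂y = (-z) - (0) = -z.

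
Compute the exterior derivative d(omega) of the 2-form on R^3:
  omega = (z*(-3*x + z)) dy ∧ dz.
d(omega) = (-3*z) dx ∧ dy ∧ dz

For a 2-form omega = sum_{i<j} g_{ij} dx_i ∧ dx_j, the exterior derivative is
  d(omega) = sum_{i<j} d(g_{ij}) ∧ dx_i ∧ dx_j = sum_{i<j, k} (∂g_{ij}/∂x_k) dx_k ∧ dx_i ∧ dx_j.
Expand each term, using dx_k ∧ dx_i ∧ dx_j = sgn(permutation) dx_{(a)} ∧ dx_{(b)} ∧ dx_{(c)} with (a < b < c) sorted:
  d(z*(-3*x + z)) includes (∂/∂x)(z*(-3*x + z)) dx = (-3*z) dx, which multiplied by dy ∧ dz gives (-3*z) dx ∧ dy ∧ dz
Collecting like 3-forms: d(omega) = (-3*z) dx ∧ dy ∧ dz.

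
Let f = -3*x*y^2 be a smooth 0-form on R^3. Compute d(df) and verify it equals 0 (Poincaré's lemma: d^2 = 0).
d(df) = 0

Step 1: df = sum_i (∂f/∂x_i) dx_i = (-3*y^2) dx + (-6*x*y) dy + (0) dz.
Step 2: Apply d again. Using the 1-form formula, the coefficient of dx ∧ dy in d(df) is ∂^2 f/∂x ∂y - ∂^2 f/∂y ∂x = (-6*y) - (-6*y) = 0 (equality of mixed partials for smooth f).
Similarly for dx ∧ dz and dy ∧ dz — all coefficients vanish. So d(df) = 0.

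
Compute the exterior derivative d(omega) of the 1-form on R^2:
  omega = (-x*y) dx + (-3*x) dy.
d(omega) = (x - 3) dx ∧ dy

For a 1-form omega = sum_i f_i dx_i, the exterior derivative is
  d(omega) = sum_{i < j} (∂f_j/∂x_i - ∂f_i/∂x_j) dx_i ∧ dx_j.
  coefficient of dx ∧ dy: ∂f_2/∂x - ∂f_1/∂y = ∂(-3*x)/∂x - ∂(-x*y)/∂y = x - 3
Assembling: d(omega) = (x - 3) dx ∧ dy.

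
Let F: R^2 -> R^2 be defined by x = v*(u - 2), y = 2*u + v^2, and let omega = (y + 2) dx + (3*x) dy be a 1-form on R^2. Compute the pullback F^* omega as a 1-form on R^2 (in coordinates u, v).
F^* omega = (v*(8*u + v^2 - 10)) du + (2*u^2 + 7*u*v^2 - 2*u - 14*v^2 - 4) dv

Using F^*(f dg) = (f ∘ F) d(g ∘ F), substitute each coordinate x_i by F_i(u, v) in f_i, and replace dx_i by d F_i = (∂F_i/∂u) du + (∂F_i/∂v) dv.
  For the x component: f_1(F) = 2*u + v^2 + 2; d F_1 = (v) du + (u - 2) dv
  For the y component: f_2(F) = 3*v*(u - 2); d F_2 = (2) du + (2*v) dv
Combining and collecting du, dv coefficients:
  coeff of du: v*(8*u + v^2 - 10)
  coeff of dv: 2*u^2 + 7*u*v^2 - 2*u - 14*v^2 - 4
F^* omega = (v*(8*u + v^2 - 10)) du + (2*u^2 + 7*u*v^2 - 2*u - 14*v^2 - 4) dv.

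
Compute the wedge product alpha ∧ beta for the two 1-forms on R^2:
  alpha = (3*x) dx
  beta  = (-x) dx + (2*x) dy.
alpha ∧ beta = (6*x^2) dx ∧ dy

Distribute the wedge, using dx_i ∧ dx_j = -dx_j ∧ dx_i and dx_i ∧ dx_i = 0. For each pair (i, j) with i < j, the coefficient of dx_i ∧ dx_j in alpha ∧ beta is (alpha_i * beta_j - alpha_j * beta_i). Collecting: alpha ∧ beta = (6*x^2) dx ∧ dy.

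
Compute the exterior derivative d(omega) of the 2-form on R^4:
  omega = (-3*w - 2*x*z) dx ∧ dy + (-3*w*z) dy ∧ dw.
d(omega) = (-2*x) dx ∧ dy ∧ dz + (-3) dx ∧ dy ∧ dw + (3*w) dy ∧ dz ∧ dw

For a 2-form omega = sum_{i<j} g_{ij} dx_i ∧ dx_j, the exterior derivative is
  d(omega) = sum_{i<j} d(g_{ij}) ∧ dx_i ∧ dx_j = sum_{i<j, k} (∂g_{ij}/∂x_k) dx_k ∧ dx_i ∧ dx_j.
Expand each term, using dx_k ∧ dx_i ∧ dx_j = sgn(permutation) dx_{(a)} ∧ dx_{(b)} ∧ dx_{(c)} with (a < b < c) sorted:
  d(-3*w - 2*x*z) includes (∂/∂z)(-3*w - 2*x*z) dz = (-2*x) dz, which multiplied by dx ∧ dy gives (-2*x) dx ∧ dy ∧ dz
  d(-3*w - 2*x*z) includes (∂/∂w)(-3*w - 2*x*z) dw = (-3) dw, which multiplied by dx ∧ dy gives (-3) dx ∧ dy ∧ dw
  d(-3*w*z) includes (∂/∂z)(-3*w*z) dz = (-3*w) dz, which multiplied by dy ∧ dw gives (3*w) dy ∧ dz ∧ dw
Collecting like 3-forms: d(omega) = (-2*x) dx ∧ dy ∧ dz + (-3) dx ∧ dy ∧ dw + (3*w) dy ∧ dz ∧ dw.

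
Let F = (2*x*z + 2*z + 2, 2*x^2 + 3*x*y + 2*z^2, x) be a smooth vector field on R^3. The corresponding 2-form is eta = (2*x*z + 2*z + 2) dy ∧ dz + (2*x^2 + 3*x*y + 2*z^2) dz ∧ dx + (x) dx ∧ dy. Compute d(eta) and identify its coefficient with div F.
d(eta) = (3*x + 2*z) dx ∧ dy ∧ dz; div F = 3*x + 2*z

For a 2-form in R^3 of the form above, applying d gives a 3-form with coefficient ∂P/∂x + ∂Q/∂y + ∂R/∂z:
  ∂P/∂x = 2*z
  ∂Q/∂y = 3*x
  ∂R/∂z = 0
Sum = 3*x + 2*z, which is exactly div F.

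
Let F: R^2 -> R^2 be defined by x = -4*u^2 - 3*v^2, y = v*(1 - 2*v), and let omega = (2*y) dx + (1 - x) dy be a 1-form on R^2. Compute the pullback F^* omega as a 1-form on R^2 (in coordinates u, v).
F^* omega = (16*u*v*(2*v - 1)) du + (-16*u^2*v + 4*u^2 + 12*v^3 - 9*v^2 - 4*v + 1) dv

Using F^*(f dg) = (f ∘ F) d(g ∘ F), substitute each coordinate x_i by F_i(u, v) in f_i, and replace dx_i by d F_i = (∂F_i/∂u) du + (∂F_i/∂v) dv.
  For the x component: f_1(F) = 2*v*(1 - 2*v); d F_1 = (-8*u) du + (-6*v) dv
  For the y component: f_2(F) = 4*u^2 + 3*v^2 + 1; d F_2 = (0) du + (1 - 4*v) dv
Combining and collecting du, dv coefficients:
  coeff of du: 16*u*v*(2*v - 1)
  coeff of dv: -16*u^2*v + 4*u^2 + 12*v^3 - 9*v^2 - 4*v + 1
F^* omega = (16*u*v*(2*v - 1)) du + (-16*u^2*v + 4*u^2 + 12*v^3 - 9*v^2 - 4*v + 1) dv.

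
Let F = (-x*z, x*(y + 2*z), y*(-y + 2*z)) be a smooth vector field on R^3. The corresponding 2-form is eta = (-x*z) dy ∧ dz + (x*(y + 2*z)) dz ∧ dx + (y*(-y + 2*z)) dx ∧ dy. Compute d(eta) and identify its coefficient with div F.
d(eta) = (x + 2*y - z) dx ∧ dy ∧ dz; div F = x + 2*y - z

For a 2-form in R^3 of the form above, applying d gives a 3-form with coefficient ∂P/∂x + ∂Q/∂y + ∂R/∂z:
  ∂P/∂x = -z
  ∂Q/∂y = x
  ∂R/∂z = 2*y
Sum = x + 2*y - z, which is exactly div F.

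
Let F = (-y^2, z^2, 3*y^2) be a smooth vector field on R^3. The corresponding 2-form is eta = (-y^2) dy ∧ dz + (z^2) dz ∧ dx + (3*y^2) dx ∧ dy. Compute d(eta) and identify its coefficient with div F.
d(eta) = (0) dx ∧ dy ∧ dz; div F = 0

For a 2-form in R^3 of the form above, applying d gives a 3-form with coefficient ∂P/∂x + ∂Q/∂y + ∂R/∂z:
  ∂P/∂x = 0
  ∂Q/∂y = 0
  ∂R/∂z = 0
Sum = 0, which is exactly div F.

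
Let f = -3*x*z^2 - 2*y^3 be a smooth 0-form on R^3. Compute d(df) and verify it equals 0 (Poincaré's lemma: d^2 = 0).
d(df) = 0

Step 1: df = sum_i (∂f/∂x_i) dx_i = (-3*z^2) dx + (-6*y^2) dy + (-6*x*z) dz.
Step 2: Apply d again. Using the 1-form formula, the coefficient of dx ∧ dy in d(df) is ∂^2 f/∂x ∂y - ∂^2 f/∂y ∂x = (0) - (0) = 0 (equality of mixed partials for smooth f).
Similarly for dx ∧ dz and dy ∧ dz — all coefficients vanish. So d(df) = 0.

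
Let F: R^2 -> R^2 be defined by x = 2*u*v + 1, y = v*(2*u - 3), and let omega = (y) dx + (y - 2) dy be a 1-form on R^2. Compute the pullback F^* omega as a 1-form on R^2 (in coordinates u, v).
F^* omega = (4*v*(2*u*v - 3*v - 1)) du + (8*u^2*v - 18*u*v - 4*u + 9*v + 6) dv

Using F^*(f dg) = (f ∘ F) d(g ∘ F), substitute each coordinate x_i by F_i(u, v) in f_i, and replace dx_i by d F_i = (∂F_i/∂u) du + (∂F_i/∂v) dv.
  For the x component: f_1(F) = v*(2*u - 3); d F_1 = (2*v) du + (2*u) dv
  For the y component: f_2(F) = 2*u*v - 3*v - 2; d F_2 = (2*v) du + (2*u - 3) dv
Combining and collecting du, dv coefficients:
  coeff of du: 4*v*(2*u*v - 3*v - 1)
  coeff of dv: 8*u^2*v - 18*u*v - 4*u + 9*v + 6
F^* omega = (4*v*(2*u*v - 3*v - 1)) du + (8*u^2*v - 18*u*v - 4*u + 9*v + 6) dv.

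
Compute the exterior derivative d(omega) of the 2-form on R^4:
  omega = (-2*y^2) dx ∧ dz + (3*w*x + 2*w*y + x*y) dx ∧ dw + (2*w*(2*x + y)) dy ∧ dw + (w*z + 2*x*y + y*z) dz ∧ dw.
d(omega) = (4*y) dx ∧ dy ∧ dz + (2*w - x) dx ∧ dy ∧ dw + (2*y) dx ∧ dz ∧ dw + (2*x + z) dy ∧ dz ∧ dw

For a 2-form omega = sum_{i<j} g_{ij} dx_i ∧ dx_j, the exterior derivative is
  d(omega) = sum_{i<j} d(g_{ij}) ∧ dx_i ∧ dx_j = sum_{i<j, k} (∂g_{ij}/∂x_k) dx_k ∧ dx_i ∧ dx_j.
Expand each term, using dx_k ∧ dx_i ∧ dx_j = sgn(permutation) dx_{(a)} ∧ dx_{(b)} ∧ dx_{(c)} with (a < b < c) sorted:
  d(-2*y^2) includes (∂/∂y)(-2*y^2) dy = (-4*y) dy, which multiplied by dx ∧ dz gives (4*y) dx ∧ dy ∧ dz
  d(3*w*x + 2*w*y + x*y) includes (∂/∂y)(3*w*x + 2*w*y + x*y) dy = (2*w + x) dy, which multiplied by dx ∧ dw gives (-2*w - x) dx ∧ dy ∧ dw
  d(2*w*(2*x + y)) includes (∂/∂x)(2*w*(2*x + y)) dx = (4*w) dx, which multiplied by dy ∧ dw gives (4*w) dx ∧ dy ∧ dw
  d(w*z + 2*x*y + y*z) includes (∂/∂x)(w*z + 2*x*y + y*z) dx = (2*y) dx, which multiplied by dz ∧ dw gives (2*y) dx ∧ dz ∧ dw
  d(w*z + 2*x*y + y*z) includes (∂/∂y)(w*z + 2*x*y + y*z) dy = (2*x + z) dy, which multiplied by dz ∧ dw gives (2*x + z) dy ∧ dz ∧ dw
Collecting like 3-forms: d(omega) = (4*y) dx ∧ dy ∧ dz + (2*w - x) dx ∧ dy ∧ dw + (2*y) dx ∧ dz ∧ dw + (2*x + z) dy ∧ dz ∧ dw.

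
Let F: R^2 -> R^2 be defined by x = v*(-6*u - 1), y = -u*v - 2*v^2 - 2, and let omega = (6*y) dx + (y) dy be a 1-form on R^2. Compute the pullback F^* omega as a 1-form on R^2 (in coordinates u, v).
F^* omega = (37*v*(u*v + 2*v^2 + 2)) du + (37*u^2*v + 78*u*v^2 + 6*u*v + 74*u + 8*v^3 + 12*v^2 + 8*v + 12) dv

Using F^*(f dg) = (f ∘ F) d(g ∘ F), substitute each coordinate x_i by F_i(u, v) in f_i, and replace dx_i by d F_i = (∂F_i/∂u) du + (∂F_i/∂v) dv.
  For the x component: f_1(F) = -6*u*v - 12*v^2 - 12; d F_1 = (-6*v) du + (-6*u - 1) dv
  For the y component: f_2(F) = -u*v - 2*v^2 - 2; d F_2 = (-v) du + (-u - 4*v) dv
Combining and collecting du, dv coefficients:
  coeff of du: 37*v*(u*v + 2*v^2 + 2)
  coeff of dv: 37*u^2*v + 78*u*v^2 + 6*u*v + 74*u + 8*v^3 + 12*v^2 + 8*v + 12
F^* omega = (37*v*(u*v + 2*v^2 + 2)) du + (37*u^2*v + 78*u*v^2 + 6*u*v + 74*u + 8*v^3 + 12*v^2 + 8*v + 12) dv.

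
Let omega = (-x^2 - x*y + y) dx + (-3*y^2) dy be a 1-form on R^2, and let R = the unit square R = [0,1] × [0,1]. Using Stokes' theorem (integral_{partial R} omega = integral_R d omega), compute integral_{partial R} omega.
integral_(partial R) omega = -1/2

Stokes: integral_partial_R omega = integral_R d omega with d omega = (∂Q/∂x - ∂P/∂y) dx ∧ dy.
  ∂Q/∂x = 0
  ∂P/∂y = 1 - x
  integrand = ∂Q/∂x - ∂P/∂y = x - 1.
Integrating over R: integral_0^1 integral_0^1 (x - 1) dx dy = -1/2.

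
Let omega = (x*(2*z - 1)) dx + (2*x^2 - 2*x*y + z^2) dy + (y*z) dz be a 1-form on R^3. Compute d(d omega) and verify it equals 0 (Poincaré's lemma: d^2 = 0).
d(d omega) = 0

Step 1: d omega = sum_{i<j} (∂f_j/∂x_i - ∂f_i/∂x_j) dx_i ∧ dx_j:
  coeff of dx ∧ dy: 4*x - 2*y
  coeff of dx ∧ dz: -2*x
  coeff of dy ∧ dz: -z
Step 2: Apply d again to each 2-form coefficient. The only possible 3-form in R^3 is dx ∧ dy ∧ dz, with coefficient
  ∂(coeff of dy∧dz)/∂x - ∂(coeff of dx∧dz)/∂y + ∂(coeff of dx∧dy)/∂z
  = ∂/∂x (-z) - ∂/∂y (-2*x) + ∂/∂z (4*x - 2*y).
Each of these terms simplifies to sums of mixed partials that cancel in pairs. The result is 0 (by equality of mixed partials for smooth functions — Schwarz / Clairaut).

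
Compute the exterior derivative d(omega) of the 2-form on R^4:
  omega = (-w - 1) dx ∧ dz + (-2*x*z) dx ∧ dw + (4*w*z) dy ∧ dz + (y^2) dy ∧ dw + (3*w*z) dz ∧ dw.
d(omega) = (2*x - 1) dx ∧ dz ∧ dw + (4*z) dy ∧ dz ∧ dw

For a 2-form omega = sum_{i<j} g_{ij} dx_i ∧ dx_j, the exterior derivative is
  d(omega) = sum_{i<j} d(g_{ij}) ∧ dx_i ∧ dx_j = sum_{i<j, k} (∂g_{ij}/∂x_k) dx_k ∧ dx_i ∧ dx_j.
Expand each term, using dx_k ∧ dx_i ∧ dx_j = sgn(permutation) dx_{(a)} ∧ dx_{(b)} ∧ dx_{(c)} with (a < b < c) sorted:
  d(-w - 1) includes (∂/∂w)(-w - 1) dw = (-1) dw, which multiplied by dx ∧ dz gives (-1) dx ∧ dz ∧ dw
  d(-2*x*z) includes (∂/∂z)(-2*x*z) dz = (-2*x) dz, which multiplied by dx ∧ dw gives (2*x) dx ∧ dz ∧ dw
  d(4*w*z) includes (∂/∂w)(4*w*z) dw = (4*z) dw, which multiplied by dy ∧ dz gives (4*z) dy ∧ dz ∧ dw
Collecting like 3-forms: d(omega) = (2*x - 1) dx ∧ dz ∧ dw + (4*z) dy ∧ dz ∧ dw.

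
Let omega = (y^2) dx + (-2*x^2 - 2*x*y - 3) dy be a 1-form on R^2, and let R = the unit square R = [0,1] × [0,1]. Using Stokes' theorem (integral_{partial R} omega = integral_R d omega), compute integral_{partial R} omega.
integral_(partial R) omega = -4

Stokes: integral_partial_R omega = integral_R d omega with d omega = (∂Q/∂x - ∂P/∂y) dx ∧ dy.
  ∂Q/∂x = -4*x - 2*y
  ∂P/∂y = 2*y
  integrand = ∂Q/∂x - ∂P/∂y = -4*x - 4*y.
Integrating over R: integral_0^1 integral_0^1 (-4*x - 4*y) dx dy = -4.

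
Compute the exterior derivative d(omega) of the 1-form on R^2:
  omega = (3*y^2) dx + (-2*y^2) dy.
d(omega) = (-6*y) dx ∧ dy

For a 1-form omega = sum_i f_i dx_i, the exterior derivative is
  d(omega) = sum_{i < j} (∂f_j/∂x_i - ∂f_i/∂x_j) dx_i ∧ dx_j.
  coefficient of dx ∧ dy: ∂f_2/∂x - ∂f_1/∂y = ∂(-2*y^2)/∂x - ∂(3*y^2)/∂y = -6*y
Assembling: d(omega) = (-6*y) dx ∧ dy.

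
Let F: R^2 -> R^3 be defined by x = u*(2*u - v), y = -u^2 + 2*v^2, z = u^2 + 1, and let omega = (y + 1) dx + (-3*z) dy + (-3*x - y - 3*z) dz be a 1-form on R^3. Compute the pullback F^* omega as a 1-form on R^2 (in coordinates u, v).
F^* omega = (-14*u^3 + 7*u^2*v + 4*u*v^2 + 4*u - 2*v^3 - v) du + (u^3 - 12*u^2*v - 2*u*v^2 - u - 12*v) dv

Using F^*(f dg) = (f ∘ F) d(g ∘ F), substitute each coordinate x_i by F_i(u, v) in f_i, and replace dx_i by d F_i = (∂F_i/∂u) du + (∂F_i/∂v) dv.
  For the x component: f_1(F) = -u^2 + 2*v^2 + 1; d F_1 = (4*u - v) du + (-u) dv
  For the y component: f_2(F) = -3*u^2 - 3; d F_2 = (-2*u) du + (4*v) dv
  For the z component: f_3(F) = -8*u^2 + 3*u*v - 2*v^2 - 3; d F_3 = (2*u) du + (0) dv
Combining and collecting du, dv coefficients:
  coeff of du: -14*u^3 + 7*u^2*v + 4*u*v^2 + 4*u - 2*v^3 - v
  coeff of dv: u^3 - 12*u^2*v - 2*u*v^2 - u - 12*v
F^* omega = (-14*u^3 + 7*u^2*v + 4*u*v^2 + 4*u - 2*v^3 - v) du + (u^3 - 12*u^2*v - 2*u*v^2 - u - 12*v) dv.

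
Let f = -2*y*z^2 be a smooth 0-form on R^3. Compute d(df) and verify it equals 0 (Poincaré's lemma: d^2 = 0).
d(df) = 0

Step 1: df = sum_i (∂f/∂x_i) dx_i = (0) dx + (-2*z^2) dy + (-4*y*z) dz.
Step 2: Apply d again. Using the 1-form formula, the coefficient of dx ∧ dy in d(df) is ∂^2 f/∂x ∂y - ∂^2 f/∂y ∂x = (0) - (0) = 0 (equality of mixed partials for smooth f).
Similarly for dx ∧ dz and dy ∧ dz — all coefficients vanish. So d(df) = 0.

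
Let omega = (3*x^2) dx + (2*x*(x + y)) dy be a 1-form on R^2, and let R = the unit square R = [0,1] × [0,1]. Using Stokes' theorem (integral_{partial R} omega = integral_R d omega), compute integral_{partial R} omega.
integral_(partial R) omega = 3

Stokes: integral_partial_R omega = integral_R d omega with d omega = (∂Q/∂x - ∂P/∂y) dx ∧ dy.
  ∂Q/∂x = 4*x + 2*y
  ∂P/∂y = 0
  integrand = ∂Q/∂x - ∂P/∂y = 4*x + 2*y.
Integrating over R: integral_0^1 integral_0^1 (4*x + 2*y) dx dy = 3.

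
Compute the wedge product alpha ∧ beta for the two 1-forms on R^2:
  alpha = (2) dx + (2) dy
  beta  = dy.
alpha ∧ beta = (2) dx ∧ dy

Distribute the wedge, using dx_i ∧ dx_j = -dx_j ∧ dx_i and dx_i ∧ dx_i = 0. For each pair (i, j) with i < j, the coefficient of dx_i ∧ dx_j in alpha ∧ beta is (alpha_i * beta_j - alpha_j * beta_i). Collecting: alpha ∧ beta = (2) dx ∧ dy.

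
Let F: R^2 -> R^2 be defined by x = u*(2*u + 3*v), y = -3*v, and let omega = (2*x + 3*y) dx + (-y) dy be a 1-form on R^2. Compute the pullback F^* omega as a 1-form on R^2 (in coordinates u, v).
F^* omega = (16*u^3 + 36*u^2*v + 18*u*v^2 - 36*u*v - 27*v^2) du + (12*u^3 + 18*u^2*v - 27*u*v - 9*v) dv

Using F^*(f dg) = (f ∘ F) d(g ∘ F), substitute each coordinate x_i by F_i(u, v) in f_i, and replace dx_i by d F_i = (∂F_i/∂u) du + (∂F_i/∂v) dv.
  For the x component: f_1(F) = 4*u^2 + 6*u*v - 9*v; d F_1 = (4*u + 3*v) du + (3*u) dv
  For the y component: f_2(F) = 3*v; d F_2 = (0) du + (-3) dv
Combining and collecting du, dv coefficients:
  coeff of du: 16*u^3 + 36*u^2*v + 18*u*v^2 - 36*u*v - 27*v^2
  coeff of dv: 12*u^3 + 18*u^2*v - 27*u*v - 9*v
F^* omega = (16*u^3 + 36*u^2*v + 18*u*v^2 - 36*u*v - 27*v^2) du + (12*u^3 + 18*u^2*v - 27*u*v - 9*v) dv.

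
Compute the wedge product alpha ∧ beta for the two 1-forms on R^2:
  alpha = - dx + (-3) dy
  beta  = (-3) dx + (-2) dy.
alpha ∧ beta = (-7) dx ∧ dy

Distribute the wedge, using dx_i ∧ dx_j = -dx_j ∧ dx_i and dx_i ∧ dx_i = 0. For each pair (i, j) with i < j, the coefficient of dx_i ∧ dx_j in alpha ∧ beta is (alpha_i * beta_j - alpha_j * beta_i). Collecting: alpha ∧ beta = (-7) dx ∧ dy.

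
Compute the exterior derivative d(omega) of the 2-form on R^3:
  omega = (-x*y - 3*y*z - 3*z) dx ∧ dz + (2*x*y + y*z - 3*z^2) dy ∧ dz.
d(omega) = (x + 2*y + 3*z) dx ∧ dy ∧ dz

For a 2-form omega = sum_{i<j} g_{ij} dx_i ∧ dx_j, the exterior derivative is
  d(omega) = sum_{i<j} d(g_{ij}) ∧ dx_i ∧ dx_j = sum_{i<j, k} (∂g_{ij}/∂x_k) dx_k ∧ dx_i ∧ dx_j.
Expand each term, using dx_k ∧ dx_i ∧ dx_j = sgn(permutation) dx_{(a)} ∧ dx_{(b)} ∧ dx_{(c)} with (a < b < c) sorted:
  d(-x*y - 3*y*z - 3*z) includes (∂/∂y)(-x*y - 3*y*z - 3*z) dy = (-x - 3*z) dy, which multiplied by dx ∧ dz gives (x + 3*z) dx ∧ dy ∧ dz
  d(2*x*y + y*z - 3*z^2) includes (∂/∂x)(2*x*y + y*z - 3*z^2) dx = (2*y) dx, which multiplied by dy ∧ dz gives (2*y) dx ∧ dy ∧ dz
Collecting like 3-forms: d(omega) = (x + 2*y + 3*z) dx ∧ dy ∧ dz.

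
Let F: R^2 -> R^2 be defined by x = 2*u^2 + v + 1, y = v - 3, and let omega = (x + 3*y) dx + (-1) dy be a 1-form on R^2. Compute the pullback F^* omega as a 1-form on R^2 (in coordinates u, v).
F^* omega = (8*u*(u^2 + 2*v - 4)) du + (2*u^2 + 4*v - 9) dv

Using F^*(f dg) = (f ∘ F) d(g ∘ F), substitute each coordinate x_i by F_i(u, v) in f_i, and replace dx_i by d F_i = (∂F_i/∂u) du + (∂F_i/∂v) dv.
  For the x component: f_1(F) = 2*u^2 + 4*v - 8; d F_1 = (4*u) du + (1) dv
  For the y component: f_2(F) = -1; d F_2 = (0) du + (1) dv
Combining and collecting du, dv coefficients:
  coeff of du: 8*u*(u^2 + 2*v - 4)
  coeff of dv: 2*u^2 + 4*v - 9
F^* omega = (8*u*(u^2 + 2*v - 4)) du + (2*u^2 + 4*v - 9) dv.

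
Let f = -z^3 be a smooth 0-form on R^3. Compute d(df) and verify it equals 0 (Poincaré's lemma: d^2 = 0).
d(df) = 0

Step 1: df = sum_i (∂f/∂x_i) dx_i = (0) dx + (0) dy + (-3*z^2) dz.
Step 2: Apply d again. Using the 1-form formula, the coefficient of dx ∧ dy in d(df) is ∂^2 f/∂x ∂y - ∂^2 f/∂y ∂x = (0) - (0) = 0 (equality of mixed partials for smooth f).
Similarly for dx ∧ dz and dy ∧ dz — all coefficients vanish. So d(df) = 0.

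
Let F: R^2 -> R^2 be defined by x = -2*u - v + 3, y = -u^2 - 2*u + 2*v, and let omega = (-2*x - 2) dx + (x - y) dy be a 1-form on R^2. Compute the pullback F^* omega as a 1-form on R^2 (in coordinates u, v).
F^* omega = (-2*u^3 - 2*u^2 + 6*u*v - 14*u + 2*v + 10) du + (2*u^2 - 4*u - 8*v + 14) dv

Using F^*(f dg) = (f ∘ F) d(g ∘ F), substitute each coordinate x_i by F_i(u, v) in f_i, and replace dx_i by d F_i = (∂F_i/∂u) du + (∂F_i/∂v) dv.
  For the x component: f_1(F) = 4*u + 2*v - 8; d F_1 = (-2) du + (-1) dv
  For the y component: f_2(F) = u^2 - 3*v + 3; d F_2 = (-2*u - 2) du + (2) dv
Combining and collecting du, dv coefficients:
  coeff of du: -2*u^3 - 2*u^2 + 6*u*v - 14*u + 2*v + 10
  coeff of dv: 2*u^2 - 4*u - 8*v + 14
F^* omega = (-2*u^3 - 2*u^2 + 6*u*v - 14*u + 2*v + 10) du + (2*u^2 - 4*u - 8*v + 14) dv.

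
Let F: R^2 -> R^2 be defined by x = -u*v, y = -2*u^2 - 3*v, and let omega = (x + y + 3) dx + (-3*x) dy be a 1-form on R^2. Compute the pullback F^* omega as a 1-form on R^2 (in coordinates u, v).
F^* omega = (v*(-10*u^2 + u*v + 3*v - 3)) du + (u*(2*u^2 + u*v - 6*v - 3)) dv

Using F^*(f dg) = (f ∘ F) d(g ∘ F), substitute each coordinate x_i by F_i(u, v) in f_i, and replace dx_i by d F_i = (∂F_i/∂u) du + (∂F_i/∂v) dv.
  For the x component: f_1(F) = -2*u^2 - u*v - 3*v + 3; d F_1 = (-v) du + (-u) dv
  For the y component: f_2(F) = 3*u*v; d F_2 = (-4*u) du + (-3) dv
Combining and collecting du, dv coefficients:
  coeff of du: v*(-10*u^2 + u*v + 3*v - 3)
  coeff of dv: u*(2*u^2 + u*v - 6*v - 3)
F^* omega = (v*(-10*u^2 + u*v + 3*v - 3)) du + (u*(2*u^2 + u*v - 6*v - 3)) dv.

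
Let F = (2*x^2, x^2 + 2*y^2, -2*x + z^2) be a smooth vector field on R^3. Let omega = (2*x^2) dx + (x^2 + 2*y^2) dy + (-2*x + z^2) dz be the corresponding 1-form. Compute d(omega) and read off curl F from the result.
d(omega) = (0) dy ∧ dz + (2) dz ∧ dx + (2*x) dx ∧ dy; curl F = (0, 2, 2*x)

d omega = sum_{i<j} (∂f_j/∂x_i - ∂f_i/∂x_j) dx_i ∧ dx_j. Under the identification (dy ∧ dz, dz ∧ dx, dx ∧ dy) ↔ (e_x, e_y, e_z), the coefficients are exactly the components of curl F. Compute:
  ∂R/∂y - ∂Q/∂z = (0) - (0) = 0
  ∂P/∂z - ∂R/∂x = (0) - (-2) = 2
  ∂Q/∂x - ∂P/∂y = (2*x) - (0) = 2*x.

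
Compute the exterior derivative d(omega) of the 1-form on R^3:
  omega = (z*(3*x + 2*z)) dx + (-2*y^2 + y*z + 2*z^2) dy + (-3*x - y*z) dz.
d(omega) = (-3*x - 4*z - 3) dx ∧ dz + (-y - 5*z) dy ∧ dz

For a 1-form omega = sum_i f_i dx_i, the exterior derivative is
  d(omega) = sum_{i < j} (∂f_j/∂x_i - ∂f_i/∂x_j) dx_i ∧ dx_j.
  coefficient of dx ∧ dz: ∂f_3/∂x - ∂f_1/∂z = ∂(-3*x - y*z)/∂x - ∂(z*(3*x + 2*z))/∂z = -3*x - 4*z - 3
  coefficient of dy ∧ dz: ∂f_3/∂y - ∂f_2/∂z = ∂(-3*x - y*z)/∂y - ∂(-2*y^2 + y*z + 2*z^2)/∂z = -y - 5*z
Assembling: d(omega) = (-3*x - 4*z - 3) dx ∧ dz + (-y - 5*z) dy ∧ dz.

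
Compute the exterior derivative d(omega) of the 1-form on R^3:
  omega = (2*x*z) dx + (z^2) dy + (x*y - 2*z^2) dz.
d(omega) = (-2*x + y) dx ∧ dz + (x - 2*z) dy ∧ dz

For a 1-form omega = sum_i f_i dx_i, the exterior derivative is
  d(omega) = sum_{i < j} (∂f_j/∂x_i - ∂f_i/∂x_j) dx_i ∧ dx_j.
  coefficient of dx ∧ dz: ∂f_3/∂x - ∂f_1/∂z = ∂(x*y - 2*z^2)/∂x - ∂(2*x*z)/∂z = -2*x + y
  coefficient of dy ∧ dz: ∂f_3/∂y - ∂f_2/∂z = ∂(x*y - 2*z^2)/∂y - ∂(z^2)/∂z = x - 2*z
Assembling: d(omega) = (-2*x + y) dx ∧ dz + (x - 2*z) dy ∧ dz.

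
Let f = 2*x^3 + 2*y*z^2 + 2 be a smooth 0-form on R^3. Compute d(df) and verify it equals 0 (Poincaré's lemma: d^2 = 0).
d(df) = 0

Step 1: df = sum_i (∂f/∂x_i) dx_i = (6*x^2) dx + (2*z^2) dy + (4*y*z) dz.
Step 2: Apply d again. Using the 1-form formula, the coefficient of dx ∧ dy in d(df) is ∂^2 f/∂x ∂y - ∂^2 f/∂y ∂x = (0) - (0) = 0 (equality of mixed partials for smooth f).
Similarly for dx ∧ dz and dy ∧ dz — all coefficients vanish. So d(df) = 0.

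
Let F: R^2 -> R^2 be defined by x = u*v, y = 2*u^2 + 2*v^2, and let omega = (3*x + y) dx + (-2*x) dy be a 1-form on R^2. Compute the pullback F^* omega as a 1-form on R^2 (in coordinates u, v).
F^* omega = (v*(-6*u^2 + 3*u*v + 2*v^2)) du + (u*(2*u^2 + 3*u*v - 6*v^2)) dv

Using F^*(f dg) = (f ∘ F) d(g ∘ F), substitute each coordinate x_i by F_i(u, v) in f_i, and replace dx_i by d F_i = (∂F_i/∂u) du + (∂F_i/∂v) dv.
  For the x component: f_1(F) = 2*u^2 + 3*u*v + 2*v^2; d F_1 = (v) du + (u) dv
  For the y component: f_2(F) = -2*u*v; d F_2 = (4*u) du + (4*v) dv
Combining and collecting du, dv coefficients:
  coeff of du: v*(-6*u^2 + 3*u*v + 2*v^2)
  coeff of dv: u*(2*u^2 + 3*u*v - 6*v^2)
F^* omega = (v*(-6*u^2 + 3*u*v + 2*v^2)) du + (u*(2*u^2 + 3*u*v - 6*v^2)) dv.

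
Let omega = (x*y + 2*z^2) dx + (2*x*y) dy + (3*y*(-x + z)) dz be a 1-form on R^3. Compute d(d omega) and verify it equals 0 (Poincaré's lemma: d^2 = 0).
d(d omega) = 0

Step 1: d omega = sum_{i<j} (∂f_j/∂x_i - ∂f_i/∂x_j) dx_i ∧ dx_j:
  coeff of dx ∧ dy: -x + 2*y
  coeff of dx ∧ dz: -3*y - 4*z
  coeff of dy ∧ dz: -3*x + 3*z
Step 2: Apply d again to each 2-form coefficient. The only possible 3-form in R^3 is dx ∧ dy ∧ dz, with coefficient
  ∂(coeff of dy∧dz)/∂x - ∂(coeff of dx∧dz)/∂y + ∂(coeff of dx∧dy)/∂z
  = ∂/∂x (-3*x + 3*z) - ∂/∂y (-3*y - 4*z) + ∂/∂z (-x + 2*y).
Each of these terms simplifies to sums of mixed partials that cancel in pairs. The result is 0 (by equality of mixed partials for smooth functions — Schwarz / Clairaut).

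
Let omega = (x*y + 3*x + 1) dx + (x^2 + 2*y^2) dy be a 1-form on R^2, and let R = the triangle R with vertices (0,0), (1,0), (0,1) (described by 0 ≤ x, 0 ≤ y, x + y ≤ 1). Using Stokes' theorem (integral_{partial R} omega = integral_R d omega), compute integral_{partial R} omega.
integral_(partial R) omega = 1/6

Stokes: integral_partial_R omega = integral_R d omega with d omega = (∂Q/∂x - ∂P/∂y) dx ∧ dy.
  ∂Q/∂x = 2*x
  ∂P/∂y = x
  integrand = ∂Q/∂x - ∂P/∂y = x.
Integrating over R: integral_0^1 integral_0^{1-x} (x) dy dx = 1/6.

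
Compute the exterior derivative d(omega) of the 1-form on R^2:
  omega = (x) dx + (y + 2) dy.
d(omega) = 0

For a 1-form omega = sum_i f_i dx_i, the exterior derivative is
  d(omega) = sum_{i < j} (∂f_j/∂x_i - ∂f_i/∂x_j) dx_i ∧ dx_j.

Assembling: d(omega) = 0.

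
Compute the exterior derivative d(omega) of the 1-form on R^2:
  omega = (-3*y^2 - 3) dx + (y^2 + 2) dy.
d(omega) = (6*y) dx ∧ dy

For a 1-form omega = sum_i f_i dx_i, the exterior derivative is
  d(omega) = sum_{i < j} (∂f_j/∂x_i - ∂f_i/∂x_j) dx_i ∧ dx_j.
  coefficient of dx ∧ dy: ∂f_2/∂x - ∂f_1/∂y = ∂(y^2 + 2)/∂x - ∂(-3*y^2 - 3)/∂y = 6*y
Assembling: d(omega) = (6*y) dx ∧ dy.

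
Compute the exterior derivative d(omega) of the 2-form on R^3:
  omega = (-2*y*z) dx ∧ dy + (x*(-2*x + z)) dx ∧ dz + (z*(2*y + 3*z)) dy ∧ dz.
d(omega) = (-2*y) dx ∧ dy ∧ dz

For a 2-form omega = sum_{i<j} g_{ij} dx_i ∧ dx_j, the exterior derivative is
  d(omega) = sum_{i<j} d(g_{ij}) ∧ dx_i ∧ dx_j = sum_{i<j, k} (∂g_{ij}/∂x_k) dx_k ∧ dx_i ∧ dx_j.
Expand each term, using dx_k ∧ dx_i ∧ dx_j = sgn(permutation) dx_{(a)} ∧ dx_{(b)} ∧ dx_{(c)} with (a < b < c) sorted:
  d(-2*y*z) includes (∂/∂z)(-2*y*z) dz = (-2*y) dz, which multiplied by dx ∧ dy gives (-2*y) dx ∧ dy ∧ dz
Collecting like 3-forms: d(omega) = (-2*y) dx ∧ dy ∧ dz.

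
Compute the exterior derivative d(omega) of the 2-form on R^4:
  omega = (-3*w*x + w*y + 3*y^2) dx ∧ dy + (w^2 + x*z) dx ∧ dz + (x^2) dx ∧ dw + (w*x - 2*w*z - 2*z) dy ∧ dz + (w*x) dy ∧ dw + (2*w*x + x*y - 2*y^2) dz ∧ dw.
d(omega) = (w - 3*x + y) dx ∧ dy ∧ dw + (4*w + y) dx ∧ dz ∧ dw + (w) dx ∧ dy ∧ dz + (2*x - 4*y - 2*z) dy ∧ dz ∧ dw

For a 2-form omega = sum_{i<j} g_{ij} dx_i ∧ dx_j, the exterior derivative is
  d(omega) = sum_{i<j} d(g_{ij}) ∧ dx_i ∧ dx_j = sum_{i<j, k} (∂g_{ij}/∂x_k) dx_k ∧ dx_i ∧ dx_j.
Expand each term, using dx_k ∧ dx_i ∧ dx_j = sgn(permutation) dx_{(a)} ∧ dx_{(b)} ∧ dx_{(c)} with (a < b < c) sorted:
  d(-3*w*x + w*y + 3*y^2) includes (∂/∂w)(-3*w*x + w*y + 3*y^2) dw = (-3*x + y) dw, which multiplied by dx ∧ dy gives (-3*x + y) dx ∧ dy ∧ dw
  d(w^2 + x*z) includes (∂/∂w)(w^2 + x*z) dw = (2*w) dw, which multiplied by dx ∧ dz gives (2*w) dx ∧ dz ∧ dw
  d(w*x - 2*w*z - 2*z) includes (∂/∂x)(w*x - 2*w*z - 2*z) dx = (w) dx, which multiplied by dy ∧ dz gives (w) dx ∧ dy ∧ dz
  d(w*x - 2*w*z - 2*z) includes (∂/∂w)(w*x - 2*w*z - 2*z) dw = (x - 2*z) dw, which multiplied by dy ∧ dz gives (x - 2*z) dy ∧ dz ∧ dw
  d(w*x) includes (∂/∂x)(w*x) dx = (w) dx, which multiplied by dy ∧ dw gives (w) dx ∧ dy ∧ dw
  d(2*w*x + x*y - 2*y^2) includes (∂/∂x)(2*w*x + x*y - 2*y^2) dx = (2*w + y) dx, which multiplied by dz ∧ dw gives (2*w + y) dx ∧ dz ∧ dw
  d(2*w*x + x*y - 2*y^2) includes (∂/∂y)(2*w*x + x*y - 2*y^2) dy = (x - 4*y) dy, which multiplied by dz ∧ dw gives (x - 4*y) dy ∧ dz ∧ dw
Collecting like 3-forms: d(omega) = (w - 3*x + y) dx ∧ dy ∧ dw + (4*w + y) dx ∧ dz ∧ dw + (w) dx ∧ dy ∧ dz + (2*x - 4*y - 2*z) dy ∧ dz ∧ dw.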